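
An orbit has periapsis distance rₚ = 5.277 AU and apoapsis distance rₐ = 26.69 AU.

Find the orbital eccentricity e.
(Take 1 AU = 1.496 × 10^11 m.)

Convert to SI: rₚ = 5.277 AU = 7.89439e+11 m; rₐ = 26.69 AU = 3.99282e+12 m.
e = (rₐ − rₚ) / (rₐ + rₚ).
e = (3.99282e+12 − 7.89439e+11) / (3.99282e+12 + 7.89439e+11) = 3.20338e+12 / 4.78226e+12 ≈ 0.6698.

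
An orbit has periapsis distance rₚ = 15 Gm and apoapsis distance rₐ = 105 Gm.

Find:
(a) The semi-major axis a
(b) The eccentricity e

Convert to SI: rₚ = 15 Gm = 1.5e+10 m; rₐ = 105 Gm = 1.05e+11 m.
(a) a = (rₚ + rₐ) / 2 = (1.5e+10 + 1.05e+11) / 2 ≈ 6e+10 m = 60 Gm.
(b) e = (rₐ − rₚ) / (rₐ + rₚ) = (1.05e+11 − 1.5e+10) / (1.05e+11 + 1.5e+10) ≈ 0.75.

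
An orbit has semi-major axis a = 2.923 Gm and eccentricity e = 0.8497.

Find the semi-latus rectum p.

Convert to SI: a = 2.923 Gm = 2.923e+09 m.
p = a (1 − e²).
p = 2.923e+09 · (1 − (0.8497)²) = 2.923e+09 · 0.27801 ≈ 8.126e+08 m = 812.6 Mm.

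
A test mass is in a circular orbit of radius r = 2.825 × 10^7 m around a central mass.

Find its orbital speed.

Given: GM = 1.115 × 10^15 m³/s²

For a circular orbit, gravity supplies the centripetal force, so v = √(GM / r).
v = √(1.115e+15 / 2.825e+07) m/s ≈ 6282 m/s = 6.282 km/s.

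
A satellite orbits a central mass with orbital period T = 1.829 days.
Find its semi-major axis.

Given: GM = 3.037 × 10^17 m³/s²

Convert to SI: T = 1.829 days = 158026 s.
Invert Kepler's third law: a = (GM · T² / (4π²))^(1/3).
Substituting T = 158026 s and GM = 3.037e+17 m³/s²:
a = (3.037e+17 · (158026)² / (4π²))^(1/3) m
a ≈ 5.77e+08 m = 577 Mm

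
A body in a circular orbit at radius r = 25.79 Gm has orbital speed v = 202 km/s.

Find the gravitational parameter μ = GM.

Convert to SI: r = 25.79 Gm = 2.579e+10 m; v = 202 km/s = 202000 m/s.
For a circular orbit v² = GM/r, so GM = v² · r.
GM = (202000)² · 2.579e+10 m³/s² ≈ 1.052e+21 m³/s² = 1.052 × 10^21 m³/s².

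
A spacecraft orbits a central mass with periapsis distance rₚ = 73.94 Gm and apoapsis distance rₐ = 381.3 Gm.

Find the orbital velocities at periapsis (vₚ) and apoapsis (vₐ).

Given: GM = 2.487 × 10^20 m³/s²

Convert to SI: rₚ = 73.94 Gm = 7.394e+10 m; rₐ = 381.3 Gm = 3.813e+11 m.
Use the vis-viva equation v² = GM(2/r − 1/a) with a = (rₚ + rₐ)/2 = (7.394e+10 + 3.813e+11)/2 = 2.2762e+11 m.
vₚ = √(GM · (2/rₚ − 1/a)) = √(2.487e+20 · (2/7.394e+10 − 1/2.2762e+11)) m/s ≈ 7.506e+04 m/s = 75.06 km/s.
vₐ = √(GM · (2/rₐ − 1/a)) = √(2.487e+20 · (2/3.813e+11 − 1/2.2762e+11)) m/s ≈ 1.456e+04 m/s = 14.56 km/s.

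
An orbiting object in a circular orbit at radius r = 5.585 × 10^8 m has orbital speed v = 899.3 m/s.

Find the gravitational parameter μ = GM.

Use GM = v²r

For a circular orbit v² = GM/r, so GM = v² · r.
GM = (899.3)² · 5.585e+08 m³/s² ≈ 4.517e+14 m³/s² = 4.517 × 10^14 m³/s².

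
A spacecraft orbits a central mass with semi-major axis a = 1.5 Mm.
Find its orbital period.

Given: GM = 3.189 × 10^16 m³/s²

Convert to SI: a = 1.5 Mm = 1.5e+06 m.
Kepler's third law: T = 2π √(a³ / GM).
Substituting a = 1.5e+06 m and GM = 3.189e+16 m³/s²:
T = 2π √((1.5e+06)³ / 3.189e+16) s
T ≈ 64.64 s = 1.077 minutes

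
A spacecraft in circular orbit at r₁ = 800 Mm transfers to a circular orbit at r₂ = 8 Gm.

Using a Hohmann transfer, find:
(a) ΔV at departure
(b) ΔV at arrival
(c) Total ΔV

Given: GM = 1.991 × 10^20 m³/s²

Convert to SI: r₁ = 800 Mm = 8e+08 m; r₂ = 8 Gm = 8e+09 m.
Transfer semi-major axis: a_t = (r₁ + r₂)/2 = (8e+08 + 8e+09)/2 = 4.4e+09 m.
Circular speeds: v₁ = √(GM/r₁) = 498874 m/s, v₂ = √(GM/r₂) = 157758 m/s.
Transfer speeds (vis-viva v² = GM(2/r − 1/a_t)): v₁ᵗ = 672681 m/s, v₂ᵗ = 67268.1 m/s.
(a) ΔV₁ = |v₁ᵗ − v₁| ≈ 1.738e+05 m/s = 173.8 km/s.
(b) ΔV₂ = |v₂ − v₂ᵗ| ≈ 9.049e+04 m/s = 90.49 km/s.
(c) ΔV_total = ΔV₁ + ΔV₂ ≈ 2.643e+05 m/s = 264.3 km/s.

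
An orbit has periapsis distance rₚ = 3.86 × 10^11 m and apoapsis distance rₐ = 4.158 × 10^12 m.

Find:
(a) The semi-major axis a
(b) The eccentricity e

(a) a = (rₚ + rₐ) / 2 = (3.86e+11 + 4.158e+12) / 2 ≈ 2.272e+12 m = 2.272 × 10^12 m.
(b) e = (rₐ − rₚ) / (rₐ + rₚ) = (4.158e+12 − 3.86e+11) / (4.158e+12 + 3.86e+11) ≈ 0.8301.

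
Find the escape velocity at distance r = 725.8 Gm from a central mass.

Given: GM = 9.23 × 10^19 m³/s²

Convert to SI: r = 725.8 Gm = 7.258e+11 m.
Escape velocity comes from setting total energy to zero: ½v² − GM/r = 0 ⇒ v_esc = √(2GM / r).
v_esc = √(2 · 9.23e+19 / 7.258e+11) m/s ≈ 1.595e+04 m/s = 15.95 km/s.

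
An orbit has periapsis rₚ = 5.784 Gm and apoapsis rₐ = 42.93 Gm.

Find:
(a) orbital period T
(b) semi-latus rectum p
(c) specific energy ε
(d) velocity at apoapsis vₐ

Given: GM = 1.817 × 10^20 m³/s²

Convert to SI: rₚ = 5.784 Gm = 5.784e+09 m; rₐ = 42.93 Gm = 4.293e+10 m.
(a) With a = (rₚ + rₐ)/2 = 2.4357e+10 m, T = 2π √(a³/GM) = 2π √((2.4357e+10)³/1.817e+20) s ≈ 1.772e+06 s
(b) From a = (rₚ + rₐ)/2 = 2.4357e+10 m and e = (rₐ − rₚ)/(rₐ + rₚ) = 0.762532, p = a(1 − e²) = 2.4357e+10 · (1 − (0.762532)²) ≈ 1.019e+10 m
(c) With a = (rₚ + rₐ)/2 = 2.4357e+10 m, ε = −GM/(2a) = −1.817e+20/(2 · 2.4357e+10) J/kg ≈ -3.73e+09 J/kg
(d) With a = (rₚ + rₐ)/2 = 2.4357e+10 m, vₐ = √(GM (2/rₐ − 1/a)) = √(1.817e+20 · (2/4.293e+10 − 1/2.4357e+10)) m/s ≈ 3.17e+04 m/s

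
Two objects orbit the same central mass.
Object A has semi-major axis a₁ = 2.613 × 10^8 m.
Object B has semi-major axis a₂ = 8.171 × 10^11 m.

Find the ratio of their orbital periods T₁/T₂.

From Kepler's third law, (T₁/T₂)² = (a₁/a₂)³, so T₁/T₂ = (a₁/a₂)^(3/2).
a₁/a₂ = 2.613e+08 / 8.171e+11 = 0.000319789.
T₁/T₂ = (0.000319789)^(3/2) ≈ 5.719e-06.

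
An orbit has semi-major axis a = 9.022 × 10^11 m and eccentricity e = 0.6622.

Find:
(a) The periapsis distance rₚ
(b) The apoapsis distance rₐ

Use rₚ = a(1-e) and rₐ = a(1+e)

(a) rₚ = a(1 − e) = 9.022e+11 · (1 − 0.6622) = 9.022e+11 · 0.3378 ≈ 3.048e+11 m = 3.048 × 10^11 m.
(b) rₐ = a(1 + e) = 9.022e+11 · (1 + 0.6622) = 9.022e+11 · 1.6622 ≈ 1.5e+12 m = 1.5 × 10^12 m.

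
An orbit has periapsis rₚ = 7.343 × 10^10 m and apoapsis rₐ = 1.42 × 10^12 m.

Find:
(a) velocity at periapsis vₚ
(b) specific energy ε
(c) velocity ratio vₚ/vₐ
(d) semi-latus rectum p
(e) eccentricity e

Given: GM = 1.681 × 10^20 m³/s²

(a) With a = (rₚ + rₐ)/2 = 7.46715e+11 m, vₚ = √(GM (2/rₚ − 1/a)) = √(1.681e+20 · (2/7.343e+10 − 1/7.46715e+11)) m/s ≈ 6.598e+04 m/s
(b) With a = (rₚ + rₐ)/2 = 7.46715e+11 m, ε = −GM/(2a) = −1.681e+20/(2 · 7.46715e+11) J/kg ≈ -1.126e+08 J/kg
(c) Conservation of angular momentum (rₚvₚ = rₐvₐ) gives vₚ/vₐ = rₐ/rₚ = 1.42e+12/7.343e+10 ≈ 19.34
(d) From a = (rₚ + rₐ)/2 = 7.46715e+11 m and e = (rₐ − rₚ)/(rₐ + rₚ) = 0.901663, p = a(1 − e²) = 7.46715e+11 · (1 − (0.901663)²) ≈ 1.396e+11 m
(e) e = (rₐ − rₚ)/(rₐ + rₚ) = (1.42e+12 − 7.343e+10)/(1.42e+12 + 7.343e+10) ≈ 0.9017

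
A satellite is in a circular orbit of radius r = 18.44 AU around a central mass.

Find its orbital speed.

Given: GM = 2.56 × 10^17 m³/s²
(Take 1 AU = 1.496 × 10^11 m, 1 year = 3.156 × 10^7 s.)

Convert to SI: r = 18.44 AU = 2.75862e+12 m.
For a circular orbit, gravity supplies the centripetal force, so v = √(GM / r).
v = √(2.56e+17 / 2.75862e+12) m/s ≈ 304.6 m/s = 0.06427 AU/year.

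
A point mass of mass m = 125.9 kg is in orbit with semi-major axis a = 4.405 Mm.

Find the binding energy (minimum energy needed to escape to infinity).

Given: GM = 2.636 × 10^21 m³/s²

Convert to SI: a = 4.405 Mm = 4.405e+06 m.
Total orbital energy is E = −GMm/(2a); binding energy is E_bind = −E = GMm/(2a).
E_bind = 2.636e+21 · 125.9 / (2 · 4.405e+06) J ≈ 3.767e+16 J = 37.67 PJ.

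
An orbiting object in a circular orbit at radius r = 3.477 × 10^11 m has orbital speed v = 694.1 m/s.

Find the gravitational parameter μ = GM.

For a circular orbit v² = GM/r, so GM = v² · r.
GM = (694.1)² · 3.477e+11 m³/s² ≈ 1.675e+17 m³/s² = 1.675 × 10^17 m³/s².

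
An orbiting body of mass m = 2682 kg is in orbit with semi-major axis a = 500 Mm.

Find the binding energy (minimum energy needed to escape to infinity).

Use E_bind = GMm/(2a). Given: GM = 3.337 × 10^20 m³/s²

Convert to SI: a = 500 Mm = 5e+08 m.
Total orbital energy is E = −GMm/(2a); binding energy is E_bind = −E = GMm/(2a).
E_bind = 3.337e+20 · 2682 / (2 · 5e+08) J ≈ 8.95e+14 J = 895 TJ.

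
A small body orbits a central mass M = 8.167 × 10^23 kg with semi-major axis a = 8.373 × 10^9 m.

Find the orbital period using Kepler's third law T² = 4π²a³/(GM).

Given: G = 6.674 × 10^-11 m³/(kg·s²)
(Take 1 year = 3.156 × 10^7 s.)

GM = G · M = 6.674e-11 · 8.167e+23 = 5.45066e+13 m³/s².
Kepler's third law: T = 2π √(a³ / GM).
Substituting a = 8.373e+09 m and GM = 5.45066e+13 m³/s²:
T = 2π √((8.373e+09)³ / 5.45066e+13) s
T ≈ 6.52e+08 s = 20.66 years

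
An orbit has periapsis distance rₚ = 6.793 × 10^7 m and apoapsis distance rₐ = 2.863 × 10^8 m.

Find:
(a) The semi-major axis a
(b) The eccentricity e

(a) a = (rₚ + rₐ) / 2 = (6.793e+07 + 2.863e+08) / 2 ≈ 1.771e+08 m = 1.771 × 10^8 m.
(b) e = (rₐ − rₚ) / (rₐ + rₚ) = (2.863e+08 − 6.793e+07) / (2.863e+08 + 6.793e+07) ≈ 0.6165.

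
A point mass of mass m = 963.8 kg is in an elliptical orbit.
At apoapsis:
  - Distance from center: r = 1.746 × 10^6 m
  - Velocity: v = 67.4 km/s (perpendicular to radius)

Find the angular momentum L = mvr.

Convert to SI: v = 67.4 km/s = 67400 m/s.
Since v is perpendicular to r, L = m · v · r.
L = 963.8 · 67400 · 1.746e+06 kg·m²/s ≈ 1.134e+14 kg·m²/s.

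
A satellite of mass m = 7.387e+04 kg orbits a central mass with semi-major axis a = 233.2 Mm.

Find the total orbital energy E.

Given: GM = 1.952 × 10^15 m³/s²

Convert to SI: a = 233.2 Mm = 2.332e+08 m.
E = −GMm / (2a).
E = −1.952e+15 · 7.387e+04 / (2 · 2.332e+08) J ≈ -3.092e+11 J = -309.2 GJ.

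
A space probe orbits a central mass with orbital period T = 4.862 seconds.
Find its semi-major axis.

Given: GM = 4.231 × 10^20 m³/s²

Invert Kepler's third law: a = (GM · T² / (4π²))^(1/3).
Substituting T = 4.862 s and GM = 4.231e+20 m³/s²:
a = (4.231e+20 · (4.862)² / (4π²))^(1/3) m
a ≈ 6.328e+06 m = 6.328 Mm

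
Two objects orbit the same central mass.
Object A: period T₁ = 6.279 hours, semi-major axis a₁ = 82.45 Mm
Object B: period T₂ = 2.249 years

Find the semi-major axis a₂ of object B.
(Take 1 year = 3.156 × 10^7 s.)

Convert to SI: T₁ = 6.279 hours = 22604.4 s; a₁ = 82.45 Mm = 8.245e+07 m; T₂ = 2.249 years = 7.09784e+07 s.
Kepler's third law: (T₁/T₂)² = (a₁/a₂)³ ⇒ a₂ = a₁ · (T₂/T₁)^(2/3).
T₂/T₁ = 7.09784e+07 / 22604.4 = 3140.03.
a₂ = 8.245e+07 · (3140.03)^(2/3) m ≈ 1.768e+10 m = 17.68 Gm.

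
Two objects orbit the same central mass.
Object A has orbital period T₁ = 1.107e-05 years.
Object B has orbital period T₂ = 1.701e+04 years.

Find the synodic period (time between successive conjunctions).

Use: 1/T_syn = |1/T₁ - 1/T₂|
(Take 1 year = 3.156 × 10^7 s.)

Convert to SI: T₁ = 1.107e-05 years = 349.369 s; T₂ = 1.701e+04 years = 5.36836e+11 s.
T_syn = |T₁ · T₂ / (T₁ − T₂)|.
T_syn = |349.369 · 5.36836e+11 / (349.369 − 5.36836e+11)| s ≈ 349.4 s = 1.107e-05 years.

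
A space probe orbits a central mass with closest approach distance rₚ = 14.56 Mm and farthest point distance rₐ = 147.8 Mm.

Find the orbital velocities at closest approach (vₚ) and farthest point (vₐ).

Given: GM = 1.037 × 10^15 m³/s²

Convert to SI: rₚ = 14.56 Mm = 1.456e+07 m; rₐ = 147.8 Mm = 1.478e+08 m.
Use the vis-viva equation v² = GM(2/r − 1/a) with a = (rₚ + rₐ)/2 = (1.456e+07 + 1.478e+08)/2 = 8.118e+07 m.
vₚ = √(GM · (2/rₚ − 1/a)) = √(1.037e+15 · (2/1.456e+07 − 1/8.118e+07)) m/s ≈ 1.139e+04 m/s = 11.39 km/s.
vₐ = √(GM · (2/rₐ − 1/a)) = √(1.037e+15 · (2/1.478e+08 − 1/8.118e+07)) m/s ≈ 1122 m/s = 1.122 km/s.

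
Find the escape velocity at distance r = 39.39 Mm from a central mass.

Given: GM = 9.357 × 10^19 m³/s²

Convert to SI: r = 39.39 Mm = 3.939e+07 m.
Escape velocity comes from setting total energy to zero: ½v² − GM/r = 0 ⇒ v_esc = √(2GM / r).
v_esc = √(2 · 9.357e+19 / 3.939e+07) m/s ≈ 2.18e+06 m/s = 2180 km/s.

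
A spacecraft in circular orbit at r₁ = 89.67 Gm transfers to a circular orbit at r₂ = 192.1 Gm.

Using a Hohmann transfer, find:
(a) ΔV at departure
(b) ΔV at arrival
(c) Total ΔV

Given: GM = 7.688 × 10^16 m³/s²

Convert to SI: r₁ = 89.67 Gm = 8.967e+10 m; r₂ = 192.1 Gm = 1.921e+11 m.
Transfer semi-major axis: a_t = (r₁ + r₂)/2 = (8.967e+10 + 1.921e+11)/2 = 1.40885e+11 m.
Circular speeds: v₁ = √(GM/r₁) = 925.941 m/s, v₂ = √(GM/r₂) = 632.62 m/s.
Transfer speeds (vis-viva v² = GM(2/r − 1/a_t)): v₁ᵗ = 1081.22 m/s, v₂ᵗ = 504.701 m/s.
(a) ΔV₁ = |v₁ᵗ − v₁| ≈ 155.3 m/s = 155.3 m/s.
(b) ΔV₂ = |v₂ − v₂ᵗ| ≈ 127.9 m/s = 127.9 m/s.
(c) ΔV_total = ΔV₁ + ΔV₂ ≈ 283.2 m/s = 283.2 m/s.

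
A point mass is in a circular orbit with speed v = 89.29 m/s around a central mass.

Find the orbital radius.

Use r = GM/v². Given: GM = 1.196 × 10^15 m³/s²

For a circular orbit, v² = GM / r, so r = GM / v².
r = 1.196e+15 / (89.29)² m ≈ 1.5e+11 m = 150 Gm.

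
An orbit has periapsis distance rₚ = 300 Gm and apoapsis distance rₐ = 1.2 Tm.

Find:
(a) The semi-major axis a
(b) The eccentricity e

Convert to SI: rₚ = 300 Gm = 3e+11 m; rₐ = 1.2 Tm = 1.2e+12 m.
(a) a = (rₚ + rₐ) / 2 = (3e+11 + 1.2e+12) / 2 ≈ 7.5e+11 m = 750 Gm.
(b) e = (rₐ − rₚ) / (rₐ + rₚ) = (1.2e+12 − 3e+11) / (1.2e+12 + 3e+11) ≈ 0.6.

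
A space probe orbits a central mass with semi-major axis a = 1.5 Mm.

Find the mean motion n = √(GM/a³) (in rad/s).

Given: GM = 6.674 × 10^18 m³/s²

Convert to SI: a = 1.5 Mm = 1.5e+06 m.
n = √(GM / a³).
n = √(6.674e+18 / (1.5e+06)³) rad/s ≈ 1.406 rad/s.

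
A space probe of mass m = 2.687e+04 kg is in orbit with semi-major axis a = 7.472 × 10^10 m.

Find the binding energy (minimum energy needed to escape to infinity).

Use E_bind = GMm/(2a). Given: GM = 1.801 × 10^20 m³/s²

Total orbital energy is E = −GMm/(2a); binding energy is E_bind = −E = GMm/(2a).
E_bind = 1.801e+20 · 2.687e+04 / (2 · 7.472e+10) J ≈ 3.238e+13 J = 32.38 TJ.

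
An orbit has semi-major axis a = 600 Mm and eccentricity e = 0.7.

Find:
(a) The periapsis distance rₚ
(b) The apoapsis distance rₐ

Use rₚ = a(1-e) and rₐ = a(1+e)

Convert to SI: a = 600 Mm = 6e+08 m.
(a) rₚ = a(1 − e) = 6e+08 · (1 − 0.7) = 6e+08 · 0.3 ≈ 1.8e+08 m = 180 Mm.
(b) rₐ = a(1 + e) = 6e+08 · (1 + 0.7) = 6e+08 · 1.7 ≈ 1.02e+09 m = 1.02 Gm.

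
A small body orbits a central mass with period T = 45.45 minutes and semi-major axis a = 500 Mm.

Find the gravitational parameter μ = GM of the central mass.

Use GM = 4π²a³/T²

Convert to SI: T = 45.45 minutes = 2727 s; a = 500 Mm = 5e+08 m.
GM = 4π² · a³ / T².
GM = 4π² · (5e+08)³ / (2727)² m³/s² ≈ 6.636e+20 m³/s² = 6.636 × 10^20 m³/s².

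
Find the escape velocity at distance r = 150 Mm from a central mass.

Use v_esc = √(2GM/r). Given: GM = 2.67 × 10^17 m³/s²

Convert to SI: r = 150 Mm = 1.5e+08 m.
Escape velocity comes from setting total energy to zero: ½v² − GM/r = 0 ⇒ v_esc = √(2GM / r).
v_esc = √(2 · 2.67e+17 / 1.5e+08) m/s ≈ 5.967e+04 m/s = 59.67 km/s.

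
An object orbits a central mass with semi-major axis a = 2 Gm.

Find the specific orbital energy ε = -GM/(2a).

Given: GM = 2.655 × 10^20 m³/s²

Convert to SI: a = 2 Gm = 2e+09 m.
ε = −GM / (2a).
ε = −2.655e+20 / (2 · 2e+09) J/kg ≈ -6.638e+10 J/kg = -66.38 GJ/kg.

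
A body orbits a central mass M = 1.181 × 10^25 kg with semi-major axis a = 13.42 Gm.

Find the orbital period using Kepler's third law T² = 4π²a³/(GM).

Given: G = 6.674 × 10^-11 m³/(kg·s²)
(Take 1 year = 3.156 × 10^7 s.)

Convert to SI: a = 13.42 Gm = 1.342e+10 m.
GM = G · M = 6.674e-11 · 1.181e+25 = 7.88199e+14 m³/s².
Kepler's third law: T = 2π √(a³ / GM).
Substituting a = 1.342e+10 m and GM = 7.88199e+14 m³/s²:
T = 2π √((1.342e+10)³ / 7.88199e+14) s
T ≈ 3.479e+08 s = 11.02 years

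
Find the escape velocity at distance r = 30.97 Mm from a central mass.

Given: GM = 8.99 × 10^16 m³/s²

Convert to SI: r = 30.97 Mm = 3.097e+07 m.
Escape velocity comes from setting total energy to zero: ½v² − GM/r = 0 ⇒ v_esc = √(2GM / r).
v_esc = √(2 · 8.99e+16 / 3.097e+07) m/s ≈ 7.619e+04 m/s = 76.19 km/s.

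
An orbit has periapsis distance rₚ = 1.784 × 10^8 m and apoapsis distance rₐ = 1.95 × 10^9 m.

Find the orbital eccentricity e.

e = (rₐ − rₚ) / (rₐ + rₚ).
e = (1.95e+09 − 1.784e+08) / (1.95e+09 + 1.784e+08) = 1.7716e+09 / 2.1284e+09 ≈ 0.8324.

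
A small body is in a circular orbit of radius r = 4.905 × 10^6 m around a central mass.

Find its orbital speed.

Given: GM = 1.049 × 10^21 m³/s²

For a circular orbit, gravity supplies the centripetal force, so v = √(GM / r).
v = √(1.049e+21 / 4.905e+06) m/s ≈ 1.462e+07 m/s = 1.462e+04 km/s.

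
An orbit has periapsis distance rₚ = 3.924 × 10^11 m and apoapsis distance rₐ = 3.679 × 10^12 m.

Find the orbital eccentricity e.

e = (rₐ − rₚ) / (rₐ + rₚ).
e = (3.679e+12 − 3.924e+11) / (3.679e+12 + 3.924e+11) = 3.2866e+12 / 4.0714e+12 ≈ 0.8072.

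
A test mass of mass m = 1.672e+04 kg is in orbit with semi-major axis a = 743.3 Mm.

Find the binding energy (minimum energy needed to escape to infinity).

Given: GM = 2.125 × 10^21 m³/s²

Convert to SI: a = 743.3 Mm = 7.433e+08 m.
Total orbital energy is E = −GMm/(2a); binding energy is E_bind = −E = GMm/(2a).
E_bind = 2.125e+21 · 1.672e+04 / (2 · 7.433e+08) J ≈ 2.39e+16 J = 23.9 PJ.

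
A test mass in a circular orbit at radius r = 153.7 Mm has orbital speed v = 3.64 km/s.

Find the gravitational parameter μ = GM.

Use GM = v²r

Convert to SI: r = 153.7 Mm = 1.537e+08 m; v = 3.64 km/s = 3640 m/s.
For a circular orbit v² = GM/r, so GM = v² · r.
GM = (3640)² · 1.537e+08 m³/s² ≈ 2.036e+15 m³/s² = 2.036 × 10^15 m³/s².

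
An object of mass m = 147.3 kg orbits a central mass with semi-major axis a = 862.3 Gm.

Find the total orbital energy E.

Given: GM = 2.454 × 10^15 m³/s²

Convert to SI: a = 862.3 Gm = 8.623e+11 m.
E = −GMm / (2a).
E = −2.454e+15 · 147.3 / (2 · 8.623e+11) J ≈ -2.096e+05 J = -209.6 kJ.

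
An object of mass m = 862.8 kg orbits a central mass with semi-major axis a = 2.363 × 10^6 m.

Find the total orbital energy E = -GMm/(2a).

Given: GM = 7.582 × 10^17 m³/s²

E = −GMm / (2a).
E = −7.582e+17 · 862.8 / (2 · 2.363e+06) J ≈ -1.384e+14 J = -138.4 TJ.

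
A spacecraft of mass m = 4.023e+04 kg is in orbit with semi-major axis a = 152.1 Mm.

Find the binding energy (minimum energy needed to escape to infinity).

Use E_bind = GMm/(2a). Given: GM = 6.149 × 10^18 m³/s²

Convert to SI: a = 152.1 Mm = 1.521e+08 m.
Total orbital energy is E = −GMm/(2a); binding energy is E_bind = −E = GMm/(2a).
E_bind = 6.149e+18 · 4.023e+04 / (2 · 1.521e+08) J ≈ 8.132e+14 J = 813.2 TJ.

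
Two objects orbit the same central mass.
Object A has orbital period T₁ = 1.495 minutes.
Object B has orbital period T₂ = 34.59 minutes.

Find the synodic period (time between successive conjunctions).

Convert to SI: T₁ = 1.495 minutes = 89.7 s; T₂ = 34.59 minutes = 2075.4 s.
T_syn = |T₁ · T₂ / (T₁ − T₂)|.
T_syn = |89.7 · 2075.4 / (89.7 − 2075.4)| s ≈ 93.75 s = 1.563 minutes.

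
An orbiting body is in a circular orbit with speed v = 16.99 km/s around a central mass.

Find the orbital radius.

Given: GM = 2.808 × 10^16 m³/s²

Convert to SI: v = 16.99 km/s = 16990 m/s.
For a circular orbit, v² = GM / r, so r = GM / v².
r = 2.808e+16 / (16990)² m ≈ 9.728e+07 m = 97.28 Mm.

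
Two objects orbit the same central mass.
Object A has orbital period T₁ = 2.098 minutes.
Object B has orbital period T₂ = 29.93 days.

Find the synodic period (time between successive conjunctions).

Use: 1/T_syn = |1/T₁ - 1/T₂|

Convert to SI: T₁ = 2.098 minutes = 125.88 s; T₂ = 29.93 days = 2.58595e+06 s.
T_syn = |T₁ · T₂ / (T₁ − T₂)|.
T_syn = |125.88 · 2.58595e+06 / (125.88 − 2.58595e+06)| s ≈ 125.9 s = 2.098 minutes.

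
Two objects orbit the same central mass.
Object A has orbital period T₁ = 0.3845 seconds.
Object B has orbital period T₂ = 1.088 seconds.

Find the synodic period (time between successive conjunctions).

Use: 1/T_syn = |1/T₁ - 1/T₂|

T_syn = |T₁ · T₂ / (T₁ − T₂)|.
T_syn = |0.3845 · 1.088 / (0.3845 − 1.088)| s ≈ 0.5946 s = 0.5946 seconds.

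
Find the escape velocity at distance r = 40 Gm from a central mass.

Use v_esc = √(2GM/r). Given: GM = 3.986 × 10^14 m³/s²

Convert to SI: r = 40 Gm = 4e+10 m.
Escape velocity comes from setting total energy to zero: ½v² − GM/r = 0 ⇒ v_esc = √(2GM / r).
v_esc = √(2 · 3.986e+14 / 4e+10) m/s ≈ 141.2 m/s = 141.2 m/s.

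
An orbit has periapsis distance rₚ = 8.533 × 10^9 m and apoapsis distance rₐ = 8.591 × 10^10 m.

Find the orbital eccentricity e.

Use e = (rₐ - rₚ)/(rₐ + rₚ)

e = (rₐ − rₚ) / (rₐ + rₚ).
e = (8.591e+10 − 8.533e+09) / (8.591e+10 + 8.533e+09) = 7.7377e+10 / 9.4443e+10 ≈ 0.8193.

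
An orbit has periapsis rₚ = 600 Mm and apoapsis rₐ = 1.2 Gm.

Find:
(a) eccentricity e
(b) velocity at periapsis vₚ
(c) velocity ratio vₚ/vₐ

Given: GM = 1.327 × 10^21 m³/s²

Convert to SI: rₚ = 600 Mm = 6e+08 m; rₐ = 1.2 Gm = 1.2e+09 m.
(a) e = (rₐ − rₚ)/(rₐ + rₚ) = (1.2e+09 − 6e+08)/(1.2e+09 + 6e+08) ≈ 0.3333
(b) With a = (rₚ + rₐ)/2 = 9e+08 m, vₚ = √(GM (2/rₚ − 1/a)) = √(1.327e+21 · (2/6e+08 − 1/9e+08)) m/s ≈ 1.717e+06 m/s
(c) Conservation of angular momentum (rₚvₚ = rₐvₐ) gives vₚ/vₐ = rₐ/rₚ = 1.2e+09/6e+08 ≈ 2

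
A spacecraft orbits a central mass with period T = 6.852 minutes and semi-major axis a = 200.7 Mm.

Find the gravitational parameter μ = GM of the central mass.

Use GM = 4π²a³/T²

Convert to SI: T = 6.852 minutes = 411.12 s; a = 200.7 Mm = 2.007e+08 m.
GM = 4π² · a³ / T².
GM = 4π² · (2.007e+08)³ / (411.12)² m³/s² ≈ 1.888e+21 m³/s² = 1.888 × 10^21 m³/s².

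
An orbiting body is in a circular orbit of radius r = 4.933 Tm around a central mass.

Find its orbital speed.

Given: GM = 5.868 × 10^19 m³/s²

Convert to SI: r = 4.933 Tm = 4.933e+12 m.
For a circular orbit, gravity supplies the centripetal force, so v = √(GM / r).
v = √(5.868e+19 / 4.933e+12) m/s ≈ 3449 m/s = 3.449 km/s.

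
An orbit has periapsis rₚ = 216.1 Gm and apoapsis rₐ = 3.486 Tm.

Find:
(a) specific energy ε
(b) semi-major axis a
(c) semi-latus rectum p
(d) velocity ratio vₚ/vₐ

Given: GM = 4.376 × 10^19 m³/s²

Convert to SI: rₚ = 216.1 Gm = 2.161e+11 m; rₐ = 3.486 Tm = 3.486e+12 m.
(a) With a = (rₚ + rₐ)/2 = 1.85105e+12 m, ε = −GM/(2a) = −4.376e+19/(2 · 1.85105e+12) J/kg ≈ -1.182e+07 J/kg
(b) a = (rₚ + rₐ)/2 = (2.161e+11 + 3.486e+12)/2 ≈ 1.851e+12 m
(c) From a = (rₚ + rₐ)/2 = 1.85105e+12 m and e = (rₐ − rₚ)/(rₐ + rₚ) = 0.883255, p = a(1 − e²) = 1.85105e+12 · (1 − (0.883255)²) ≈ 4.07e+11 m
(d) Conservation of angular momentum (rₚvₚ = rₐvₐ) gives vₚ/vₐ = rₐ/rₚ = 3.486e+12/2.161e+11 ≈ 16.13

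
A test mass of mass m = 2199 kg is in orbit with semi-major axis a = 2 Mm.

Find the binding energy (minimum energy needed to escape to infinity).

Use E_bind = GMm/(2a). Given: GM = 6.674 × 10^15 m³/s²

Convert to SI: a = 2 Mm = 2e+06 m.
Total orbital energy is E = −GMm/(2a); binding energy is E_bind = −E = GMm/(2a).
E_bind = 6.674e+15 · 2199 / (2 · 2e+06) J ≈ 3.669e+12 J = 3.669 TJ.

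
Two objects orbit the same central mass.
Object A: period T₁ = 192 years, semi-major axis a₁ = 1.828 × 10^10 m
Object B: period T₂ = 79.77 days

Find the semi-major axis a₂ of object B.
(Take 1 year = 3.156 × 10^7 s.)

Convert to SI: T₁ = 192 years = 6.05952e+09 s; T₂ = 79.77 days = 6.89213e+06 s.
Kepler's third law: (T₁/T₂)² = (a₁/a₂)³ ⇒ a₂ = a₁ · (T₂/T₁)^(2/3).
T₂/T₁ = 6.89213e+06 / 6.05952e+09 = 0.0011374.
a₂ = 1.828e+10 · (0.0011374)^(2/3) m ≈ 1.992e+08 m = 1.992 × 10^8 m.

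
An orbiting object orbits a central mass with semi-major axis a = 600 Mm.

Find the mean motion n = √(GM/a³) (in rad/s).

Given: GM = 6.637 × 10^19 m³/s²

Convert to SI: a = 600 Mm = 6e+08 m.
n = √(GM / a³).
n = √(6.637e+19 / (6e+08)³) rad/s ≈ 0.0005543 rad/s.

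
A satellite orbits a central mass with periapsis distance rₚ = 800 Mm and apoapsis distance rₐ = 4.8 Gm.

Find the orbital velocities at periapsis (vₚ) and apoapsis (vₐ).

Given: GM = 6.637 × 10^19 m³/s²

Convert to SI: rₚ = 800 Mm = 8e+08 m; rₐ = 4.8 Gm = 4.8e+09 m.
Use the vis-viva equation v² = GM(2/r − 1/a) with a = (rₚ + rₐ)/2 = (8e+08 + 4.8e+09)/2 = 2.8e+09 m.
vₚ = √(GM · (2/rₚ − 1/a)) = √(6.637e+19 · (2/8e+08 − 1/2.8e+09)) m/s ≈ 3.771e+05 m/s = 377.1 km/s.
vₐ = √(GM · (2/rₐ − 1/a)) = √(6.637e+19 · (2/4.8e+09 − 1/2.8e+09)) m/s ≈ 6.285e+04 m/s = 62.85 km/s.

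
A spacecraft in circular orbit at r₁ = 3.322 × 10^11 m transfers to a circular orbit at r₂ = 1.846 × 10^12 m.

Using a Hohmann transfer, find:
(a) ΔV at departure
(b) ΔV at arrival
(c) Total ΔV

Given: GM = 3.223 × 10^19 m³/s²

Transfer semi-major axis: a_t = (r₁ + r₂)/2 = (3.322e+11 + 1.846e+12)/2 = 1.0891e+12 m.
Circular speeds: v₁ = √(GM/r₁) = 9849.87 m/s, v₂ = √(GM/r₂) = 4178.44 m/s.
Transfer speeds (vis-viva v² = GM(2/r − 1/a_t)): v₁ᵗ = 12823.7 m/s, v₂ᵗ = 2307.7 m/s.
(a) ΔV₁ = |v₁ᵗ − v₁| ≈ 2974 m/s = 2.974 km/s.
(b) ΔV₂ = |v₂ − v₂ᵗ| ≈ 1871 m/s = 1.871 km/s.
(c) ΔV_total = ΔV₁ + ΔV₂ ≈ 4845 m/s = 4.845 km/s.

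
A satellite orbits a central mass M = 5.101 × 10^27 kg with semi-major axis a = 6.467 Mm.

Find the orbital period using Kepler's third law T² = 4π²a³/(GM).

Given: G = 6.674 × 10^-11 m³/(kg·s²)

Convert to SI: a = 6.467 Mm = 6.467e+06 m.
GM = G · M = 6.674e-11 · 5.101e+27 = 3.40441e+17 m³/s².
Kepler's third law: T = 2π √(a³ / GM).
Substituting a = 6.467e+06 m and GM = 3.40441e+17 m³/s²:
T = 2π √((6.467e+06)³ / 3.40441e+17) s
T ≈ 177.1 s = 2.952 minutes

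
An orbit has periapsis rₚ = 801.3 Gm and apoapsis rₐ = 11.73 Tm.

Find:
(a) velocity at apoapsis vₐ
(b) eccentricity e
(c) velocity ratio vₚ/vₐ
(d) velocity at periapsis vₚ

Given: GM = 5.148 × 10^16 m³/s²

Convert to SI: rₚ = 801.3 Gm = 8.013e+11 m; rₐ = 11.73 Tm = 1.173e+13 m.
(a) With a = (rₚ + rₐ)/2 = 6.26565e+12 m, vₐ = √(GM (2/rₐ − 1/a)) = √(5.148e+16 · (2/1.173e+13 − 1/6.26565e+12)) m/s ≈ 23.69 m/s
(b) e = (rₐ − rₚ)/(rₐ + rₚ) = (1.173e+13 − 8.013e+11)/(1.173e+13 + 8.013e+11) ≈ 0.8721
(c) Conservation of angular momentum (rₚvₚ = rₐvₐ) gives vₚ/vₐ = rₐ/rₚ = 1.173e+13/8.013e+11 ≈ 14.64
(d) With a = (rₚ + rₐ)/2 = 6.26565e+12 m, vₚ = √(GM (2/rₚ − 1/a)) = √(5.148e+16 · (2/8.013e+11 − 1/6.26565e+12)) m/s ≈ 346.8 m/s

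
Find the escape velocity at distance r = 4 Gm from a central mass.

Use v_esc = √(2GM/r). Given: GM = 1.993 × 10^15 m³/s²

Convert to SI: r = 4 Gm = 4e+09 m.
Escape velocity comes from setting total energy to zero: ½v² − GM/r = 0 ⇒ v_esc = √(2GM / r).
v_esc = √(2 · 1.993e+15 / 4e+09) m/s ≈ 998.2 m/s = 998.2 m/s.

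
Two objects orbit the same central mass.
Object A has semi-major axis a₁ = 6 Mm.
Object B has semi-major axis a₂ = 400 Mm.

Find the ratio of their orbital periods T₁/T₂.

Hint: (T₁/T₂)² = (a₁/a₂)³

Convert to SI: a₁ = 6 Mm = 6e+06 m; a₂ = 400 Mm = 4e+08 m.
From Kepler's third law, (T₁/T₂)² = (a₁/a₂)³, so T₁/T₂ = (a₁/a₂)^(3/2).
a₁/a₂ = 6e+06 / 4e+08 = 0.015.
T₁/T₂ = (0.015)^(3/2) ≈ 0.001837.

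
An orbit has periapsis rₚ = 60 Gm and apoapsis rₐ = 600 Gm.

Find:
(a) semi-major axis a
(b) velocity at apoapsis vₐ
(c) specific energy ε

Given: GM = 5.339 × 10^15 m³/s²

Convert to SI: rₚ = 60 Gm = 6e+10 m; rₐ = 600 Gm = 6e+11 m.
(a) a = (rₚ + rₐ)/2 = (6e+10 + 6e+11)/2 ≈ 3.3e+11 m
(b) With a = (rₚ + rₐ)/2 = 3.3e+11 m, vₐ = √(GM (2/rₐ − 1/a)) = √(5.339e+15 · (2/6e+11 − 1/3.3e+11)) m/s ≈ 40.22 m/s
(c) With a = (rₚ + rₐ)/2 = 3.3e+11 m, ε = −GM/(2a) = −5.339e+15/(2 · 3.3e+11) J/kg ≈ -8089 J/kg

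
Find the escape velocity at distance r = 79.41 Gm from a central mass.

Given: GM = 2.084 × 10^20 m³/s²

Convert to SI: r = 79.41 Gm = 7.941e+10 m.
Escape velocity comes from setting total energy to zero: ½v² − GM/r = 0 ⇒ v_esc = √(2GM / r).
v_esc = √(2 · 2.084e+20 / 7.941e+10) m/s ≈ 7.245e+04 m/s = 72.45 km/s.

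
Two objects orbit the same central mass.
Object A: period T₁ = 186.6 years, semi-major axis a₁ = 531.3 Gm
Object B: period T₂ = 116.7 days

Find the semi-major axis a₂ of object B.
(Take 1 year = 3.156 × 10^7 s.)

Convert to SI: T₁ = 186.6 years = 5.8891e+09 s; a₁ = 531.3 Gm = 5.313e+11 m; T₂ = 116.7 days = 1.00829e+07 s.
Kepler's third law: (T₁/T₂)² = (a₁/a₂)³ ⇒ a₂ = a₁ · (T₂/T₁)^(2/3).
T₂/T₁ = 1.00829e+07 / 5.8891e+09 = 0.00171213.
a₂ = 5.313e+11 · (0.00171213)^(2/3) m ≈ 7.604e+09 m = 7.604 Gm.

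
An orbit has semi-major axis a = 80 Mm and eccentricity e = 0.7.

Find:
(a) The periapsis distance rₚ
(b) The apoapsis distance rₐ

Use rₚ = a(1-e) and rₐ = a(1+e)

Convert to SI: a = 80 Mm = 8e+07 m.
(a) rₚ = a(1 − e) = 8e+07 · (1 − 0.7) = 8e+07 · 0.3 ≈ 2.4e+07 m = 24 Mm.
(b) rₐ = a(1 + e) = 8e+07 · (1 + 0.7) = 8e+07 · 1.7 ≈ 1.36e+08 m = 136 Mm.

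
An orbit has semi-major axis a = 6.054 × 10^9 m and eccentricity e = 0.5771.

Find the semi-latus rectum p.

p = a (1 − e²).
p = 6.054e+09 · (1 − (0.5771)²) = 6.054e+09 · 0.666956 ≈ 4.038e+09 m = 4.038 × 10^9 m.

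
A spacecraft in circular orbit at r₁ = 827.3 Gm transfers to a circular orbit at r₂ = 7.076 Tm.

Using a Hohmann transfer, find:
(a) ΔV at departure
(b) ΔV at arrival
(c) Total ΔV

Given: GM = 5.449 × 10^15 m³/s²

Convert to SI: r₁ = 827.3 Gm = 8.273e+11 m; r₂ = 7.076 Tm = 7.076e+12 m.
Transfer semi-major axis: a_t = (r₁ + r₂)/2 = (8.273e+11 + 7.076e+12)/2 = 3.95165e+12 m.
Circular speeds: v₁ = √(GM/r₁) = 81.1572 m/s, v₂ = √(GM/r₂) = 27.7501 m/s.
Transfer speeds (vis-viva v² = GM(2/r − 1/a_t)): v₁ᵗ = 108.6 m/s, v₂ᵗ = 12.6972 m/s.
(a) ΔV₁ = |v₁ᵗ − v₁| ≈ 27.44 m/s = 27.44 m/s.
(b) ΔV₂ = |v₂ − v₂ᵗ| ≈ 15.05 m/s = 15.05 m/s.
(c) ΔV_total = ΔV₁ + ΔV₂ ≈ 42.5 m/s = 42.5 m/s.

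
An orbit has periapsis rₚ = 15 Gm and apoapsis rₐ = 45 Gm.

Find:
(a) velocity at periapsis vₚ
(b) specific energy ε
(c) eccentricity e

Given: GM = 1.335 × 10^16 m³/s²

Convert to SI: rₚ = 15 Gm = 1.5e+10 m; rₐ = 45 Gm = 4.5e+10 m.
(a) With a = (rₚ + rₐ)/2 = 3e+10 m, vₚ = √(GM (2/rₚ − 1/a)) = √(1.335e+16 · (2/1.5e+10 − 1/3e+10)) m/s ≈ 1155 m/s
(b) With a = (rₚ + rₐ)/2 = 3e+10 m, ε = −GM/(2a) = −1.335e+16/(2 · 3e+10) J/kg ≈ -2.225e+05 J/kg
(c) e = (rₐ − rₚ)/(rₐ + rₚ) = (4.5e+10 − 1.5e+10)/(4.5e+10 + 1.5e+10) ≈ 0.5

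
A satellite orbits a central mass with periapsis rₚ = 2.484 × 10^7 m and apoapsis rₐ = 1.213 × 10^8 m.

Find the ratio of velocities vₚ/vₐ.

Conservation of angular momentum gives rₚvₚ = rₐvₐ, so vₚ/vₐ = rₐ/rₚ.
vₚ/vₐ = 1.213e+08 / 2.484e+07 ≈ 4.883.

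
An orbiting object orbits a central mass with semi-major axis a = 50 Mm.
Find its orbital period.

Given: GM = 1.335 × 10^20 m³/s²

Convert to SI: a = 50 Mm = 5e+07 m.
Kepler's third law: T = 2π √(a³ / GM).
Substituting a = 5e+07 m and GM = 1.335e+20 m³/s²:
T = 2π √((5e+07)³ / 1.335e+20) s
T ≈ 192.3 s = 3.204 minutes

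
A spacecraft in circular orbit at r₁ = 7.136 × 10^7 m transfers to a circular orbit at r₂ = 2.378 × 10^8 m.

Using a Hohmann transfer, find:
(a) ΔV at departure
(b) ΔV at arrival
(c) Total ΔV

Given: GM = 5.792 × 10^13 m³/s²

Transfer semi-major axis: a_t = (r₁ + r₂)/2 = (7.136e+07 + 2.378e+08)/2 = 1.5458e+08 m.
Circular speeds: v₁ = √(GM/r₁) = 900.921 m/s, v₂ = √(GM/r₂) = 493.524 m/s.
Transfer speeds (vis-viva v² = GM(2/r − 1/a_t)): v₁ᵗ = 1117.42 m/s, v₂ᵗ = 335.32 m/s.
(a) ΔV₁ = |v₁ᵗ − v₁| ≈ 216.5 m/s = 216.5 m/s.
(b) ΔV₂ = |v₂ − v₂ᵗ| ≈ 158.2 m/s = 158.2 m/s.
(c) ΔV_total = ΔV₁ + ΔV₂ ≈ 374.7 m/s = 374.7 m/s.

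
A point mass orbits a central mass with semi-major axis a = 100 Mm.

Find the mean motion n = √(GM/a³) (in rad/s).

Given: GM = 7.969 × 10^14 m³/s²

Convert to SI: a = 100 Mm = 1e+08 m.
n = √(GM / a³).
n = √(7.969e+14 / (1e+08)³) rad/s ≈ 2.823e-05 rad/s.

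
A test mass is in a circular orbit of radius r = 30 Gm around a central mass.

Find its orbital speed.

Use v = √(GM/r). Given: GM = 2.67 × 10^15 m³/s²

Convert to SI: r = 30 Gm = 3e+10 m.
For a circular orbit, gravity supplies the centripetal force, so v = √(GM / r).
v = √(2.67e+15 / 3e+10) m/s ≈ 298.3 m/s = 298.3 m/s.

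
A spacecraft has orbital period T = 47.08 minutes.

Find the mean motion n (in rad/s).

Convert to SI: T = 47.08 minutes = 2824.8 s.
n = 2π / T.
n = 2π / 2824.8 s ≈ 0.002224 rad/s.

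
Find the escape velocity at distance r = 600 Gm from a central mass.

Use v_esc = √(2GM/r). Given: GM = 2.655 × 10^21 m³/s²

Convert to SI: r = 600 Gm = 6e+11 m.
Escape velocity comes from setting total energy to zero: ½v² − GM/r = 0 ⇒ v_esc = √(2GM / r).
v_esc = √(2 · 2.655e+21 / 6e+11) m/s ≈ 9.407e+04 m/s = 94.07 km/s.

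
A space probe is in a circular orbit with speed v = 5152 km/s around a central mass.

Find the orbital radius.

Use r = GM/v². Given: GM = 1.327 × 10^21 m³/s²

Convert to SI: v = 5152 km/s = 5.152e+06 m/s.
For a circular orbit, v² = GM / r, so r = GM / v².
r = 1.327e+21 / (5.152e+06)² m ≈ 4.999e+07 m = 49.99 Mm.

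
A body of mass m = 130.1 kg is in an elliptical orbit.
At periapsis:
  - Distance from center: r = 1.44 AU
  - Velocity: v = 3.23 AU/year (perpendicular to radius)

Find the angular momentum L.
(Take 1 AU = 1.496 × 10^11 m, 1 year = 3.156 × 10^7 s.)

Convert to SI: r = 1.44 AU = 2.15424e+11 m; v = 3.23 AU/year = 15310.8 m/s.
Since v is perpendicular to r, L = m · v · r.
L = 130.1 · 15310.8 · 2.15424e+11 kg·m²/s ≈ 4.291e+17 kg·m²/s.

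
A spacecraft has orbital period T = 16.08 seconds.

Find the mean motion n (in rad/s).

n = 2π / T.
n = 2π / 16.08 s ≈ 0.3907 rad/s.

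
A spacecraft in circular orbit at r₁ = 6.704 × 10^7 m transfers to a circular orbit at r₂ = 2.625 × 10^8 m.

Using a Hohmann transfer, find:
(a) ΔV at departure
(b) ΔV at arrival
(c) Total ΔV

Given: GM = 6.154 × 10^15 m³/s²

Transfer semi-major axis: a_t = (r₁ + r₂)/2 = (6.704e+07 + 2.625e+08)/2 = 1.6477e+08 m.
Circular speeds: v₁ = √(GM/r₁) = 9581.02 m/s, v₂ = √(GM/r₂) = 4841.88 m/s.
Transfer speeds (vis-viva v² = GM(2/r − 1/a_t)): v₁ᵗ = 12093.1 m/s, v₂ᵗ = 3088.46 m/s.
(a) ΔV₁ = |v₁ᵗ − v₁| ≈ 2512 m/s = 2.512 km/s.
(b) ΔV₂ = |v₂ − v₂ᵗ| ≈ 1753 m/s = 1.753 km/s.
(c) ΔV_total = ΔV₁ + ΔV₂ ≈ 4265 m/s = 4.265 km/s.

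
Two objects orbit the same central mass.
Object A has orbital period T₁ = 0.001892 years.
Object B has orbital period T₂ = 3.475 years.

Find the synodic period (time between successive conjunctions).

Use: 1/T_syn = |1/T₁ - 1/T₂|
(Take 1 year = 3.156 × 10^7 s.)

Convert to SI: T₁ = 0.001892 years = 59711.5 s; T₂ = 3.475 years = 1.09671e+08 s.
T_syn = |T₁ · T₂ / (T₁ − T₂)|.
T_syn = |59711.5 · 1.09671e+08 / (59711.5 − 1.09671e+08)| s ≈ 5.974e+04 s = 0.001893 years.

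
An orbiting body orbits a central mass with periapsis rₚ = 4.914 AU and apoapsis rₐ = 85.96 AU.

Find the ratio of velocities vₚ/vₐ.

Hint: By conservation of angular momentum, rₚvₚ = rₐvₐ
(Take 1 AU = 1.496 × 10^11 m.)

Convert to SI: rₚ = 4.914 AU = 7.35134e+11 m; rₐ = 85.96 AU = 1.28596e+13 m.
Conservation of angular momentum gives rₚvₚ = rₐvₐ, so vₚ/vₐ = rₐ/rₚ.
vₚ/vₐ = 1.28596e+13 / 7.35134e+11 ≈ 17.49.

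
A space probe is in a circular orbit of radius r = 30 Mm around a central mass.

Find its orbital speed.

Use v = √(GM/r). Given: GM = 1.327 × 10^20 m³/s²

Convert to SI: r = 30 Mm = 3e+07 m.
For a circular orbit, gravity supplies the centripetal force, so v = √(GM / r).
v = √(1.327e+20 / 3e+07) m/s ≈ 2.103e+06 m/s = 2103 km/s.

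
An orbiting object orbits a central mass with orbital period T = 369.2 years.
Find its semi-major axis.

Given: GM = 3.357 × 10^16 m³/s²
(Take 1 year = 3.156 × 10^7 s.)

Convert to SI: T = 369.2 years = 1.1652e+10 s.
Invert Kepler's third law: a = (GM · T² / (4π²))^(1/3).
Substituting T = 1.1652e+10 s and GM = 3.357e+16 m³/s²:
a = (3.357e+16 · (1.1652e+10)² / (4π²))^(1/3) m
a ≈ 4.869e+11 m = 486.9 Gm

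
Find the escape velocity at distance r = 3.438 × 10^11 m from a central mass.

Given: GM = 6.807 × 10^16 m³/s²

Escape velocity comes from setting total energy to zero: ½v² − GM/r = 0 ⇒ v_esc = √(2GM / r).
v_esc = √(2 · 6.807e+16 / 3.438e+11) m/s ≈ 629.3 m/s = 629.3 m/s.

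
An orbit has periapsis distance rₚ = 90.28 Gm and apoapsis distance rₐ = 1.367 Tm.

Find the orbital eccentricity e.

Convert to SI: rₚ = 90.28 Gm = 9.028e+10 m; rₐ = 1.367 Tm = 1.367e+12 m.
e = (rₐ − rₚ) / (rₐ + rₚ).
e = (1.367e+12 − 9.028e+10) / (1.367e+12 + 9.028e+10) = 1.27672e+12 / 1.45728e+12 ≈ 0.8761.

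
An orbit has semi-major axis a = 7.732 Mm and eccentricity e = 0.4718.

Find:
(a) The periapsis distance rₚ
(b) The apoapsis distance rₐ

Convert to SI: a = 7.732 Mm = 7.732e+06 m.
(a) rₚ = a(1 − e) = 7.732e+06 · (1 − 0.4718) = 7.732e+06 · 0.5282 ≈ 4.084e+06 m = 4.084 Mm.
(b) rₐ = a(1 + e) = 7.732e+06 · (1 + 0.4718) = 7.732e+06 · 1.4718 ≈ 1.138e+07 m = 11.38 Mm.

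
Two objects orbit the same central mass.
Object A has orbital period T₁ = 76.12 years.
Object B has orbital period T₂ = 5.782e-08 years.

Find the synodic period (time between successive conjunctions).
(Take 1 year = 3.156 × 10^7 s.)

Convert to SI: T₁ = 76.12 years = 2.40235e+09 s; T₂ = 5.782e-08 years = 1.8248 s.
T_syn = |T₁ · T₂ / (T₁ − T₂)|.
T_syn = |2.40235e+09 · 1.8248 / (2.40235e+09 − 1.8248)| s ≈ 1.825 s = 5.782e-08 years.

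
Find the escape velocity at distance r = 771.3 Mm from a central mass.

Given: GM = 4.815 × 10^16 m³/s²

Convert to SI: r = 771.3 Mm = 7.713e+08 m.
Escape velocity comes from setting total energy to zero: ½v² − GM/r = 0 ⇒ v_esc = √(2GM / r).
v_esc = √(2 · 4.815e+16 / 7.713e+08) m/s ≈ 1.117e+04 m/s = 11.17 km/s.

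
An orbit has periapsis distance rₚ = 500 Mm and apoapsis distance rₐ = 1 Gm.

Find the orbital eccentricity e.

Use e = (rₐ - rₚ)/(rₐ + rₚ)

Convert to SI: rₚ = 500 Mm = 5e+08 m; rₐ = 1 Gm = 1e+09 m.
e = (rₐ − rₚ) / (rₐ + rₚ).
e = (1e+09 − 5e+08) / (1e+09 + 5e+08) = 5e+08 / 1.5e+09 ≈ 0.3333.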